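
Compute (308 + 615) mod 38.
11

(308 + 615) = 923
923 mod 38 = 11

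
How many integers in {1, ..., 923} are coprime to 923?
840

Prime factorization: 923 = 13 × 71
Using the formula φ(n) = n × Π(1 - 1/p) for each prime factor p:
φ(923) = 923 × (1 - 1/13) × (1 - 1/71)
φ(923) = 840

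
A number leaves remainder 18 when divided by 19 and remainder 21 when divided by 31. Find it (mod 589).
M = 19 × 31 = 589. M₁ = 31, y₁ ≡ 8 (mod 19). M₂ = 19, y₂ ≡ 18 (mod 31). t = 18×31×8 + 21×19×18 ≡ 455 (mod 589)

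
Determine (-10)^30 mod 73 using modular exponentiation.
Using repeated squaring. (-10) ≡ 63 (mod 73). 30 = 16 + 8 + 4 + 2 (binary 11110). Repeated squaring mod 73: 63^1 ≡ 63; 63^2 ≡ 63² = 3969 ≡ 27; 63^4 ≡ 27² = 729 ≡ 72; 63^8 ≡ 72² = 5184 ≡ 1; 63^16 ≡ 1² = 1 ≡ 1. Multiply: (-10)^30 ≡ 63^16 × 63^8 × 63^4 × 63^2 ≡ 1 × 1 × 72 × 27 (mod 73): 1 × 1 = 1 ≡ 1; 1 × 72 = 72 ≡ 72; 72 × 27 = 1944 ≡ 46. So (-10)^30 ≡ 46 (mod 73).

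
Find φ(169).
156

Prime factorization: 169 = 13^2
Using the formula φ(n) = n × Π(1 - 1/p) for each prime factor p:
φ(169) = 169 × (1 - 1/13)
φ(169) = 156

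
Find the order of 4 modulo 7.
Powers of 4 mod 7: 4^1≡4, 4^2≡2, 4^3≡1. Order = 3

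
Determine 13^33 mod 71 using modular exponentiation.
Using repeated squaring. 33 = 32 + 1 (binary 100001). Repeated squaring mod 71: 13^1 ≡ 13; 13^2 ≡ 13² = 169 ≡ 27; 13^4 ≡ 27² = 729 ≡ 19; 13^8 ≡ 19² = 361 ≡ 6; 13^16 ≡ 6² = 36 ≡ 36; 13^32 ≡ 36² = 1296 ≡ 18. Multiply: 13^33 = 13^32 × 13^1 ≡ 18 × 13 (mod 71): 18 × 13 = 234 ≡ 21. So 13^33 ≡ 21 (mod 71).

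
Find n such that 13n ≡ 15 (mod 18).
15

Since gcd(13, 18) = 1 divides 15, a solution exists.
Multiply both sides by the inverse of 13 mod 18:
  13^(-1) mod 18 = 7
  x ≡ 7 × 15 ≡ 105 ≡ 15 (mod 18)
Verification: 13 × 15 = 195 = 10 × 18 + 15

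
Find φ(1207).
1120

Prime factorization: 1207 = 17 × 71
Using the formula φ(n) = n × Π(1 - 1/p) for each prime factor p:
φ(1207) = 1207 × (1 - 1/17) × (1 - 1/71)
φ(1207) = 1120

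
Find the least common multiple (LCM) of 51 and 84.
1428

First find GCD(51, 84) using the Euclidean algorithm:
51 = 0 × 84 + 51
84 = 1 × 51 + 33
51 = 1 × 33 + 18
33 = 1 × 18 + 15
18 = 1 × 15 + 3
15 = 5 × 3 + 0
GCD(51, 84) = 3

LCM formula: LCM(a, b) = (a × b) / GCD(a, b)
LCM(51, 84) = (51 × 84) / 3
LCM(51, 84) = 4284 / 3
LCM(51, 84) = 1428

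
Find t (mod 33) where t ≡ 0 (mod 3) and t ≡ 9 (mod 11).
M = 3 × 11 = 33. M₁ = 11, y₁ ≡ 2 (mod 3). M₂ = 3, y₂ ≡ 4 (mod 11). t = 0×11×2 + 9×3×4 ≡ 9 (mod 33)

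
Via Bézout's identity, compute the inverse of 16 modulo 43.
Extended GCD: 16(-8) + 43(3) = 1. So 16^(-1) ≡ 35 ≡ 35 (mod 43). Verify: 16 × 35 = 560 ≡ 1 (mod 43)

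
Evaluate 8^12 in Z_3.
Using Fermat: 8^{2} ≡ 1 (mod 3). 12 ≡ 0 (mod 2). So 8^{12} ≡ 8^{0} ≡ 1 (mod 3)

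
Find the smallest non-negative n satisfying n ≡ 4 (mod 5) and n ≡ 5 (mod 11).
M = 5 × 11 = 55. M₁ = 11, y₁ ≡ 1 (mod 5). M₂ = 5, y₂ ≡ 9 (mod 11). n = 4×11×1 + 5×5×9 ≡ 49 (mod 55)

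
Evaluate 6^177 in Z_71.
Using Fermat: 6^{70} ≡ 1 (mod 71). 177 ≡ 37 (mod 70). So 6^{177} ≡ 6^{37} ≡ 36 (mod 71)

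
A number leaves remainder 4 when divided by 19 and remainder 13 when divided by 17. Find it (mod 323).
M = 19 × 17 = 323. M₁ = 17, y₁ ≡ 9 (mod 19). M₂ = 19, y₂ ≡ 9 (mod 17). t = 4×17×9 + 13×19×9 ≡ 251 (mod 323)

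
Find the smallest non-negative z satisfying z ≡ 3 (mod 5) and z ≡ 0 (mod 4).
M = 5 × 4 = 20. M₁ = 4, y₁ ≡ 4 (mod 5). M₂ = 5, y₂ ≡ 1 (mod 4). z = 3×4×4 + 0×5×1 ≡ 8 (mod 20)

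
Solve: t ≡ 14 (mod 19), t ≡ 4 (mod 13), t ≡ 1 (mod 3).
M = 19 × 13 × 3 = 741. M₁ = 39, y₁ ≡ 1 (mod 19). M₂ = 57, y₂ ≡ 8 (mod 13). M₃ = 247, y₃ ≡ 1 (mod 3). t = 14×39×1 + 4×57×8 + 1×247×1 ≡ 394 (mod 741)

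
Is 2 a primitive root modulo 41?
p - 1 = 40 has prime divisors 2, 5. Check 2^(40/q) mod 41 for each: 2^(40/2) = 2^20 ≡ 1, 2^(40/5) = 2^8 ≡ 10 (mod 41). Since 2^20 ≡ 1 (mod 41), the order of 2 divides 20 (in fact the order is 20) ≠ 40, so it is not a primitive root.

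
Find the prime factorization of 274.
2 × 137

Divide by primes starting from smallest:
274 ÷ 2 = 137
137 ÷ 137 = 1

274 = 2 × 137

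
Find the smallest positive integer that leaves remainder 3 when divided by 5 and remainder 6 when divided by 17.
M = 5 × 17 = 85. M₁ = 17, y₁ ≡ 3 (mod 5). M₂ = 5, y₂ ≡ 7 (mod 17). t = 3×17×3 + 6×5×7 ≡ 23 (mod 85). The smallest positive such number is 23.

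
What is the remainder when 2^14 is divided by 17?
Using repeated squaring. 14 = 8 + 4 + 2 (binary 1110). Repeated squaring mod 17: 2^1 ≡ 2; 2^2 ≡ 2² = 4 ≡ 4; 2^4 ≡ 4² = 16 ≡ 16; 2^8 ≡ 16² = 256 ≡ 1. Multiply: 2^14 = 2^8 × 2^4 × 2^2 ≡ 1 × 16 × 4 (mod 17): 1 × 16 = 16 ≡ 16; 16 × 4 = 64 ≡ 13. So 2^14 ≡ 13 (mod 17).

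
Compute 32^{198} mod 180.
64

Using successive squaring:
Binary expansion of 198: 11000110
Powers of 32 mod 180 (each is the square of the previous):
  32^1 ≡ 32 (mod 180)
  32^2 ≡ 32² = 1024 ≡ 124 (mod 180)
  32^4 ≡ 124² = 15376 ≡ 76 (mod 180)
  32^8 ≡ 76² = 5776 ≡ 16 (mod 180)
  32^16 ≡ 16² = 256 ≡ 76 (mod 180)
  32^32 ≡ 76² = 5776 ≡ 16 (mod 180)
  32^64 ≡ 16² = 256 ≡ 76 (mod 180)
  32^128 ≡ 76² = 5776 ≡ 16 (mod 180)
198 = 128 + 64 + 4 + 2, so 32^198 = 32^128 × 32^64 × 32^4 × 32^2 ≡ 16 × 76 × 76 × 124 (mod 180)
Multiplying step by step:
  16 × 76 = 1216 ≡ 136 (mod 180)
  136 × 76 = 10336 ≡ 76 (mod 180)
  76 × 124 = 9424 ≡ 64 (mod 180)
Result: 32^198 ≡ 64 (mod 180)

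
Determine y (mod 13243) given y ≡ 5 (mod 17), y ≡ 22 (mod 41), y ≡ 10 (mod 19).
1416

Using the Chinese Remainder Theorem:
M = product of moduli = 13243
For equation 1: M_1 = 779, 779 ≡ 14 (mod 17), inverse of 779 mod 17 is 11 (check: 14 × 11 = 154 ≡ 1 (mod 17))
For equation 2: M_2 = 323, 323 ≡ 36 (mod 41), inverse of 323 mod 41 is 8 (check: 36 × 8 = 288 ≡ 1 (mod 41))
For equation 3: M_3 = 697, 697 ≡ 13 (mod 19), inverse of 697 mod 19 is 3 (check: 13 × 3 = 39 ≡ 1 (mod 19))
Combine: y ≡ Σ r_i×M_i×(M_i⁻¹ mod m_i) = 5×779×11 + 22×323×8 + 10×697×3 = 42845 + 56848 + 20910 = 120603
120603 mod 13243 = 1416
y ≡ 1416 (mod 13243)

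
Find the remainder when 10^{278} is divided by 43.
By Fermat: 10^{42} ≡ 1 (mod 43). 278 = 6×42 + 26. So 10^{278} ≡ 10^{26} ≡ 25 (mod 43)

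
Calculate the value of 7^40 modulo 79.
Using repeated squaring. 40 = 32 + 8 (binary 101000). Repeated squaring mod 79: 7^1 ≡ 7; 7^2 ≡ 7² = 49 ≡ 49; 7^4 ≡ 49² = 2401 ≡ 31; 7^8 ≡ 31² = 961 ≡ 13; 7^16 ≡ 13² = 169 ≡ 11; 7^32 ≡ 11² = 121 ≡ 42. Multiply: 7^40 = 7^32 × 7^8 ≡ 42 × 13 (mod 79): 42 × 13 = 546 ≡ 72. So 7^40 ≡ 72 (mod 79).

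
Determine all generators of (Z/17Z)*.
Primitive roots mod 17: {3, 5, 6, 7, 10, 11, 12, 14}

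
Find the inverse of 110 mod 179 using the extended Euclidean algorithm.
Extended GCD: 110(83) + 179(-51) = 1. So 110^(-1) ≡ 83 ≡ 83 (mod 179). Verify: 110 × 83 = 9130 ≡ 1 (mod 179)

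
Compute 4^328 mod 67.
Using Fermat: 4^{66} ≡ 1 (mod 67). 328 ≡ 64 (mod 66). So 4^{328} ≡ 4^{64} ≡ 21 (mod 67)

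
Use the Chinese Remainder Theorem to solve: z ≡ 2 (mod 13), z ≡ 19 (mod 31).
M = 13 × 31 = 403. M₁ = 31, y₁ ≡ 8 (mod 13). M₂ = 13, y₂ ≡ 12 (mod 31). z = 2×31×8 + 19×13×12 ≡ 236 (mod 403)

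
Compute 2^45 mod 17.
Using Fermat: 2^{16} ≡ 1 (mod 17). 45 ≡ 13 (mod 16). So 2^{45} ≡ 2^{13} ≡ 15 (mod 17)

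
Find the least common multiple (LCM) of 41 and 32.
1312

First find GCD(41, 32) using the Euclidean algorithm:
41 = 1 × 32 + 9
32 = 3 × 9 + 5
9 = 1 × 5 + 4
5 = 1 × 4 + 1
4 = 4 × 1 + 0
GCD(41, 32) = 1

LCM formula: LCM(a, b) = (a × b) / GCD(a, b)
LCM(41, 32) = (41 × 32) / 1
LCM(41, 32) = 1312 / 1
LCM(41, 32) = 1312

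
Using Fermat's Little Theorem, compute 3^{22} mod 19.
5

By Fermat's Little Theorem, a^(p-1) ≡ 1 (mod p) for prime p and gcd(a, p) = 1
Here p = 19, so 3^18 ≡ 1 (mod 19)
We can reduce the exponent: 22 mod 18 = 4
So 3^22 ≡ 3^4 (mod 19)
Computing: 3^4 mod 19 = 5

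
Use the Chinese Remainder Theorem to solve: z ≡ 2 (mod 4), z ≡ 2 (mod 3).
M = 4 × 3 = 12. M₁ = 3, y₁ ≡ 3 (mod 4). M₂ = 4, y₂ ≡ 1 (mod 3). z = 2×3×3 + 2×4×1 ≡ 2 (mod 12)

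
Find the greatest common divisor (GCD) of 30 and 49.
1

Using the Euclidean algorithm:
30 = 0 × 49 + 30
49 = 1 × 30 + 19
30 = 1 × 19 + 11
19 = 1 × 11 + 8
11 = 1 × 8 + 3
8 = 2 × 3 + 2
3 = 1 × 2 + 1
2 = 2 × 1 + 0

GCD(30, 49) = 1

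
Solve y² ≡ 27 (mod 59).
The square roots of 27 mod 59 are 26 and 33. Verify: 26² = 676 ≡ 27 (mod 59)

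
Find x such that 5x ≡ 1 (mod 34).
7

Since gcd(5, 34) = 1 divides 1, a solution exists.
Multiply both sides by the inverse of 5 mod 34:
  5^(-1) mod 34 = 7
  x ≡ 7 × 1 ≡ 7 ≡ 7 (mod 34)
Verification: 5 × 7 = 35 = 1 × 34 + 1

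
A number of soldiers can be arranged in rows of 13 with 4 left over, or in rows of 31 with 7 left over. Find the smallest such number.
M = 13 × 31 = 403. M₁ = 31, y₁ ≡ 8 (mod 13). M₂ = 13, y₂ ≡ 12 (mod 31). k = 4×31×8 + 7×13×12 ≡ 69 (mod 403). The smallest positive such number is 69.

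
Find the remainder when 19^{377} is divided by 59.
By Fermat: 19^{58} ≡ 1 (mod 59). 377 = 6×58 + 29. So 19^{377} ≡ 19^{29} ≡ 1 (mod 59)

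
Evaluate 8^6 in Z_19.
6 = 4 + 2 (binary 110). Repeated squaring mod 19: 8^1 ≡ 8; 8^2 ≡ 8² = 64 ≡ 7; 8^4 ≡ 7² = 49 ≡ 11. Multiply: 8^6 = 8^4 × 8^2 ≡ 11 × 7 (mod 19): 11 × 7 = 77 ≡ 1. So 8^6 ≡ 1 (mod 19).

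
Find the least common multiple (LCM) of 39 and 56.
2184

First find GCD(39, 56) using the Euclidean algorithm:
39 = 0 × 56 + 39
56 = 1 × 39 + 17
39 = 2 × 17 + 5
17 = 3 × 5 + 2
5 = 2 × 2 + 1
2 = 2 × 1 + 0
GCD(39, 56) = 1

LCM formula: LCM(a, b) = (a × b) / GCD(a, b)
LCM(39, 56) = (39 × 56) / 1
LCM(39, 56) = 2184 / 1
LCM(39, 56) = 2184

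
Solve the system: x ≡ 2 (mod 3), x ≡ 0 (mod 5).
M = 3 × 5 = 15. M₁ = 5, y₁ ≡ 2 (mod 3). M₂ = 3, y₂ ≡ 2 (mod 5). x = 2×5×2 + 0×3×2 ≡ 5 (mod 15)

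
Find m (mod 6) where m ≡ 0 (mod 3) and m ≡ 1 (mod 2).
M = 3 × 2 = 6. M₁ = 2, y₁ ≡ 2 (mod 3). M₂ = 3, y₂ ≡ 1 (mod 2). m = 0×2×2 + 1×3×1 ≡ 3 (mod 6)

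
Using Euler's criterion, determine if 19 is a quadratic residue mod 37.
By Euler's criterion: 19^{18} ≡ 36 (mod 37). Since this equals -1 (≡ 36), 19 is not a QR.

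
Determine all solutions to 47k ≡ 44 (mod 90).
22

Since gcd(47, 90) = 1 divides 44, a solution exists.
Multiply both sides by the inverse of 47 mod 90:
  47^(-1) mod 90 = 23
  x ≡ 23 × 44 ≡ 1012 ≡ 22 (mod 90)
Verification: 47 × 22 = 1034 = 11 × 90 + 44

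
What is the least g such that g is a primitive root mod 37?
p - 1 = 36 has prime divisors 2, 3. h is a primitive root mod 37 iff h^(36/q) ≢ 1 (mod 37) for each such q.
h = 2: 2^18 ≡ 36, 2^12 ≡ 26 (mod 37); none is 1, so 2 has order 36 and is a primitive root.
The smallest primitive root mod 37 is g = 2.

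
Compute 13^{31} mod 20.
17

Using successive squaring:
Binary expansion of 31: 11111
Powers of 13 mod 20 (each is the square of the previous):
  13^1 ≡ 13 (mod 20)
  13^2 ≡ 13² = 169 ≡ 9 (mod 20)
  13^4 ≡ 9² = 81 ≡ 1 (mod 20)
  13^8 ≡ 1² = 1 ≡ 1 (mod 20)
  13^16 ≡ 1² = 1 ≡ 1 (mod 20)
31 = 16 + 8 + 4 + 2 + 1, so 13^31 = 13^16 × 13^8 × 13^4 × 13^2 × 13^1 ≡ 1 × 1 × 1 × 9 × 13 (mod 20)
Multiplying step by step:
  1 × 1 = 1 ≡ 1 (mod 20)
  1 × 1 = 1 ≡ 1 (mod 20)
  1 × 9 = 9 ≡ 9 (mod 20)
  9 × 13 = 117 ≡ 17 (mod 20)
Result: 13^31 ≡ 17 (mod 20)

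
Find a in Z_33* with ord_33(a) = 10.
28 has order 10 mod 33 since 28^{10} ≡ 1 (mod 33) and no smaller power works.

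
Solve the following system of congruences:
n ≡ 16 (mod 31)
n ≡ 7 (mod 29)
326

Using the Chinese Remainder Theorem:
M = product of moduli = 899
For equation 1: M_1 = 29, 29 ≡ 29 (mod 31), inverse of 29 mod 31 is 15 (check: 29 × 15 = 435 ≡ 1 (mod 31))
For equation 2: M_2 = 31, 31 ≡ 2 (mod 29), inverse of 31 mod 29 is 15 (check: 2 × 15 = 30 ≡ 1 (mod 29))
Combine: n ≡ Σ r_i×M_i×(M_i⁻¹ mod m_i) = 16×29×15 + 7×31×15 = 6960 + 3255 = 10215
10215 mod 899 = 326
n ≡ 326 (mod 899)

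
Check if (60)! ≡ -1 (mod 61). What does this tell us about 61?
(60)! mod 61 = 60. Since this equals -1 (mod 61), Wilson confirms 61 is prime.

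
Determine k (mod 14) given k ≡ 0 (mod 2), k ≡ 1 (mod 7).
8

Using the Chinese Remainder Theorem:
M = product of moduli = 14
For equation 1: M_1 = 7, 7 ≡ 1 (mod 2), inverse of 7 mod 2 is 1 (check: 1 × 1 = 1 ≡ 1 (mod 2))
For equation 2: M_2 = 2, 2 ≡ 2 (mod 7), inverse of 2 mod 7 is 4 (check: 2 × 4 = 8 ≡ 1 (mod 7))
Combine: k ≡ Σ r_i×M_i×(M_i⁻¹ mod m_i) = 0×7×1 + 1×2×4 = 0 + 8 = 8
8 mod 14 = 8
k ≡ 8 (mod 14)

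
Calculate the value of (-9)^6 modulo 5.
(-9) ≡ 1 (mod 5). 6 = 4 + 2 (binary 110). Repeated squaring mod 5: 1^1 ≡ 1; 1^2 ≡ 1² = 1 ≡ 1; 1^4 ≡ 1² = 1 ≡ 1. Multiply: (-9)^6 ≡ 1^4 × 1^2 ≡ 1 × 1 (mod 5): 1 × 1 = 1 ≡ 1. So (-9)^6 ≡ 1 (mod 5).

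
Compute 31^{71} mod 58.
27

Using successive squaring:
Binary expansion of 71: 1000111
Powers of 31 mod 58 (each is the square of the previous):
  31^1 ≡ 31 (mod 58)
  31^2 ≡ 31² = 961 ≡ 33 (mod 58)
  31^4 ≡ 33² = 1089 ≡ 45 (mod 58)
  31^8 ≡ 45² = 2025 ≡ 53 (mod 58)
  31^16 ≡ 53² = 2809 ≡ 25 (mod 58)
  31^32 ≡ 25² = 625 ≡ 45 (mod 58)
  31^64 ≡ 45² = 2025 ≡ 53 (mod 58)
71 = 64 + 4 + 2 + 1, so 31^71 = 31^64 × 31^4 × 31^2 × 31^1 ≡ 53 × 45 × 33 × 31 (mod 58)
Multiplying step by step:
  53 × 45 = 2385 ≡ 7 (mod 58)
  7 × 33 = 231 ≡ 57 (mod 58)
  57 × 31 = 1767 ≡ 27 (mod 58)
Result: 31^71 ≡ 27 (mod 58)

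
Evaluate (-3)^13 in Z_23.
Using repeated squaring. (-3) ≡ 20 (mod 23). 13 = 8 + 4 + 1 (binary 1101). Repeated squaring mod 23: 20^1 ≡ 20; 20^2 ≡ 20² = 400 ≡ 9; 20^4 ≡ 9² = 81 ≡ 12; 20^8 ≡ 12² = 144 ≡ 6. Multiply: (-3)^13 ≡ 20^8 × 20^4 × 20^1 ≡ 6 × 12 × 20 (mod 23): 6 × 12 = 72 ≡ 3; 3 × 20 = 60 ≡ 14. So (-3)^13 ≡ 14 (mod 23).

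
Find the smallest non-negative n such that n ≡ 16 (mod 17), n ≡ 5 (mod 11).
16

Using the Chinese Remainder Theorem:
M = product of moduli = 187
For equation 1: M_1 = 11, 11 ≡ 11 (mod 17), inverse of 11 mod 17 is 14 (check: 11 × 14 = 154 ≡ 1 (mod 17))
For equation 2: M_2 = 17, 17 ≡ 6 (mod 11), inverse of 17 mod 11 is 2 (check: 6 × 2 = 12 ≡ 1 (mod 11))
Combine: n ≡ Σ r_i×M_i×(M_i⁻¹ mod m_i) = 16×11×14 + 5×17×2 = 2464 + 170 = 2634
2634 mod 187 = 16
n ≡ 16 (mod 187)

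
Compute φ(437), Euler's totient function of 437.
396

Prime factorization: 437 = 19 × 23
Using the formula φ(n) = n × Π(1 - 1/p) for each prime factor p:
φ(437) = 437 × (1 - 1/19) × (1 - 1/23)
φ(437) = 396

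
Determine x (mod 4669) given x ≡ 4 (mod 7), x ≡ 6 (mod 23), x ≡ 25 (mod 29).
4491

Using the Chinese Remainder Theorem:
M = product of moduli = 4669
For equation 1: M_1 = 667, 667 ≡ 2 (mod 7), inverse of 667 mod 7 is 4 (check: 2 × 4 = 8 ≡ 1 (mod 7))
For equation 2: M_2 = 203, 203 ≡ 19 (mod 23), inverse of 203 mod 23 is 17 (check: 19 × 17 = 323 ≡ 1 (mod 23))
For equation 3: M_3 = 161, 161 ≡ 16 (mod 29), inverse of 161 mod 29 is 20 (check: 16 × 20 = 320 ≡ 1 (mod 29))
Combine: x ≡ Σ r_i×M_i×(M_i⁻¹ mod m_i) = 4×667×4 + 6×203×17 + 25×161×20 = 10672 + 20706 + 80500 = 111878
111878 mod 4669 = 4491
x ≡ 4491 (mod 4669)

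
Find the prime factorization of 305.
5 × 61

Divide by primes starting from smallest:
305 ÷ 5 = 61
61 ÷ 61 = 1

305 = 5 × 61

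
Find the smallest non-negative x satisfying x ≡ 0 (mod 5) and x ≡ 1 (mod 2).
M = 5 × 2 = 10. M₁ = 2, y₁ ≡ 3 (mod 5). M₂ = 5, y₂ ≡ 1 (mod 2). x = 0×2×3 + 1×5×1 ≡ 5 (mod 10)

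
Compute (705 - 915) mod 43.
5

(705 - 915) = -210
-210 mod 43 = 5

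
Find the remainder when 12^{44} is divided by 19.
By Fermat: 12^{18} ≡ 1 (mod 19). 44 = 2×18 + 8. So 12^{44} ≡ 12^{8} ≡ 11 (mod 19)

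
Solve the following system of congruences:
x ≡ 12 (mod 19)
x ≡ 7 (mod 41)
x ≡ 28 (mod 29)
20589

Using the Chinese Remainder Theorem:
M = product of moduli = 22591
For equation 1: M_1 = 1189, 1189 ≡ 11 (mod 19), inverse of 1189 mod 19 is 7 (check: 11 × 7 = 77 ≡ 1 (mod 19))
For equation 2: M_2 = 551, 551 ≡ 18 (mod 41), inverse of 551 mod 41 is 16 (check: 18 × 16 = 288 ≡ 1 (mod 41))
For equation 3: M_3 = 779, 779 ≡ 25 (mod 29), inverse of 779 mod 29 is 7 (check: 25 × 7 = 175 ≡ 1 (mod 29))
Combine: x ≡ Σ r_i×M_i×(M_i⁻¹ mod m_i) = 12×1189×7 + 7×551×16 + 28×779×7 = 99876 + 61712 + 152684 = 314272
314272 mod 22591 = 20589
x ≡ 20589 (mod 22591)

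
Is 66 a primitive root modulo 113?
Yes

To verify, check if 66^(112/q) ≢ 1 (mod 113) for each prime divisor q of 112
Divisors of 112 = 112: [1, 2, 4, 7, 8, 14, 16, 28, 56, 112]
  66^(112/2) = 66^56 ≡ 112 (mod 113)
  66^(112/7) = 66^16 ≡ 16 (mod 113)
Conclusion: 66 is a primitive root modulo 113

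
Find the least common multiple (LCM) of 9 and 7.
63

First find GCD(9, 7) using the Euclidean algorithm:
9 = 1 × 7 + 2
7 = 3 × 2 + 1
2 = 2 × 1 + 0
GCD(9, 7) = 1

LCM formula: LCM(a, b) = (a × b) / GCD(a, b)
LCM(9, 7) = (9 × 7) / 1
LCM(9, 7) = 63 / 1
LCM(9, 7) = 63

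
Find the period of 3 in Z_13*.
Powers of 3 mod 13: 3^1≡3, 3^2≡9, 3^3≡1. Order = 3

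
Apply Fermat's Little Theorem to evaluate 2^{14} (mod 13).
4

By Fermat's Little Theorem, a^(p-1) ≡ 1 (mod p) for prime p and gcd(a, p) = 1
Here p = 13, so 2^12 ≡ 1 (mod 13)
We can reduce the exponent: 14 mod 12 = 2
So 2^14 ≡ 2^2 (mod 13)
Computing: 2^2 mod 13 = 4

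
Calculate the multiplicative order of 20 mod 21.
Powers of 20 mod 21: 20^1≡20, 20^2≡1. Order = 2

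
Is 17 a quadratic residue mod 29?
By Euler's criterion: 17^{14} ≡ 28 (mod 29). Since this equals -1 (≡ 28), 17 is not a QR.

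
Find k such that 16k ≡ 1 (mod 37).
16^(-1) ≡ 7 (mod 37). Verification: 16 × 7 = 112 ≡ 1 (mod 37)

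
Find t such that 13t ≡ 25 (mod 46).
9

Since gcd(13, 46) = 1 divides 25, a solution exists.
Multiply both sides by the inverse of 13 mod 46:
  13^(-1) mod 46 = 39
  x ≡ 39 × 25 ≡ 975 ≡ 9 (mod 46)
Verification: 13 × 9 = 117 = 2 × 46 + 25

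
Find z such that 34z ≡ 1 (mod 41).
34^(-1) ≡ 35 (mod 41). Verification: 34 × 35 = 1190 ≡ 1 (mod 41)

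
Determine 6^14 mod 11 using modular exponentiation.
Using Fermat: 6^{10} ≡ 1 (mod 11). 14 ≡ 4 (mod 10). So 6^{14} ≡ 6^{4} ≡ 9 (mod 11)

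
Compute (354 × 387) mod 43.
0

(354 × 387) = 136998
136998 mod 43 = 0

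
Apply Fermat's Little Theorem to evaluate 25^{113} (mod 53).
7

By Fermat's Little Theorem, a^(p-1) ≡ 1 (mod p) for prime p and gcd(a, p) = 1
Here p = 53, so 25^52 ≡ 1 (mod 53)
We can reduce the exponent: 113 mod 52 = 9
So 25^113 ≡ 25^9 (mod 53)
Computing: 25^9 mod 53 = 7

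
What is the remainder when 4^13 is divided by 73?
Using repeated squaring. 13 = 8 + 4 + 1 (binary 1101). Repeated squaring mod 73: 4^1 ≡ 4; 4^2 ≡ 4² = 16 ≡ 16; 4^4 ≡ 16² = 256 ≡ 37; 4^8 ≡ 37² = 1369 ≡ 55. Multiply: 4^13 = 4^8 × 4^4 × 4^1 ≡ 55 × 37 × 4 (mod 73): 55 × 37 = 2035 ≡ 64; 64 × 4 = 256 ≡ 37. So 4^13 ≡ 37 (mod 73).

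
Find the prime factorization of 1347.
3 × 449

Divide by primes starting from smallest:
1347 ÷ 3 = 449
449 ÷ 449 = 1

1347 = 3 × 449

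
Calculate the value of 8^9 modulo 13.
9 = 8 + 1 (binary 1001). Repeated squaring mod 13: 8^1 ≡ 8; 8^2 ≡ 8² = 64 ≡ 12; 8^4 ≡ 12² = 144 ≡ 1; 8^8 ≡ 1² = 1 ≡ 1. Multiply: 8^9 = 8^8 × 8^1 ≡ 1 × 8 (mod 13): 1 × 8 = 8 ≡ 8. So 8^9 ≡ 8 (mod 13).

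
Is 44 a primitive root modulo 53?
No

To verify, check if 44^(52/q) ≢ 1 (mod 53) for each prime divisor q of 52
Divisors of 52 = 52: [1, 2, 4, 13, 26, 52]
  44^(52/2) = 44^26 ≡ 1 (mod 53)
  44^(52/13) = 44^4 ≡ 42 (mod 53)
Conclusion: 44 is not a primitive root modulo 53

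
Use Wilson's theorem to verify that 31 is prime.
(30)! mod 31 = 30. Since this equals -1 (mod 31), Wilson confirms 31 is prime.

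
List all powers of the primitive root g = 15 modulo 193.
g^1, g^2, ..., g^{192} mod 193: {15, 32, 94, 59, 113, 151, 142, 7, 105, 31, 79, 27, 19, 92, 29, 49, 156, 24, 167, 189, 133, 65, 10, 150, 127, 168, 11, 165, 159, 69, 70, 85, 117, 18, 77, 190, 148, 97, 104, 16, 47, 126, 153, 172, 71, 100, 149, 112, 136, 110, 106, 46, 111, 121, 78, 12, 180, 191, 163, 129, 5, 75, 160, 84, 102, 179, 176, 131, 35, 139, 155, 9, 135, 95, 74, 145, 52, 8, 120, 63, 173, 86, 132, 50, 171, 56, 68, 55, 53, 23, 152, 157, 39, 6, 90, 192, 178, 161, 99, 134, 80, 42, 51, 186, 88, 162, 114, 166, 174, 101, 164, 144, 37, 169, 26, 4, 60, 128, 183, 43, 66, 25, 182, 28, 34, 124, 123, 108, 76, 175, 116, 3, 45, 96, 89, 177, 146, 67, 40, 21, 122, 93, 44, 81, 57, 83, 87, 147, 82, 72, 115, 181, 13, 2, 30, 64, 188, 118, 33, 109, 91, 14, 17, 62, 158, 54, 38, 184, 58, 98, 119, 48, 141, 185, 73, 130, 20, 107, 61, 143, 22, 137, 125, 138, 140, 170, 41, 36, 154, 187, 103, 1}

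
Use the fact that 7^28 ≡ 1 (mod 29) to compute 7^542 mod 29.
By Fermat: 7^{28} ≡ 1 (mod 29). 542 ≡ 10 (mod 28). So 7^{542} ≡ 7^{10} ≡ 24 (mod 29)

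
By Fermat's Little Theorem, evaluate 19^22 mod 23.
By Fermat's Little Theorem, 19^{22} ≡ 1 (mod 23) since 23 is prime and gcd(19, 23) = 1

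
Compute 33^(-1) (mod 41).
5

Using Extended Euclidean Algorithm:
gcd(33, 41) = 1
Bezout coefficients: 33 × 5 + 41 × -4 = 1
So 33 × 5 ≡ 1 (mod 41)
The inverse is 5 mod 41 = 5
Verification: 33 × 5 = 165 = 4 × 41 + 1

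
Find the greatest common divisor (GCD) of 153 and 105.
3

Using the Euclidean algorithm:
153 = 1 × 105 + 48
105 = 2 × 48 + 9
48 = 5 × 9 + 3
9 = 3 × 3 + 0

GCD(153, 105) = 3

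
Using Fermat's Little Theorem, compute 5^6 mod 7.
By Fermat's Little Theorem, 5^{6} ≡ 1 (mod 7) since 7 is prime and gcd(5, 7) = 1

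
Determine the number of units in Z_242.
110

Prime factorization: 242 = 2 × 11^2
Using the formula φ(n) = n × Π(1 - 1/p) for each prime factor p:
φ(242) = 242 × (1 - 1/2) × (1 - 1/11)
φ(242) = 110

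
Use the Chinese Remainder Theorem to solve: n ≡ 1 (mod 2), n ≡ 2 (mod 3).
M = 2 × 3 = 6. M₁ = 3, y₁ ≡ 1 (mod 2). M₂ = 2, y₂ ≡ 2 (mod 3). n = 1×3×1 + 2×2×2 ≡ 5 (mod 6)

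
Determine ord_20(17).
Powers of 17 mod 20: 17^1≡17, 17^2≡9, 17^3≡13, 17^4≡1. Order = 4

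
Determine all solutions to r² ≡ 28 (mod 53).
The square roots of 28 mod 53 are 44 and 9. Verify: 44² = 1936 ≡ 28 (mod 53)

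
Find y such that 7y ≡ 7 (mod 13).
1

Since gcd(7, 13) = 1 divides 7, a solution exists.
Multiply both sides by the inverse of 7 mod 13:
  7^(-1) mod 13 = 2
  x ≡ 2 × 7 ≡ 14 ≡ 1 (mod 13)
Verification: 7 × 1 = 7 = 0 × 13 + 7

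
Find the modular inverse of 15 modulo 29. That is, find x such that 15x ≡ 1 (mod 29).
2

Using Extended Euclidean Algorithm:
gcd(15, 29) = 1
Bezout coefficients: 15 × 2 + 29 × -1 = 1
So 15 × 2 ≡ 1 (mod 29)
The inverse is 2 mod 29 = 2
Verification: 15 × 2 = 30 = 1 × 29 + 1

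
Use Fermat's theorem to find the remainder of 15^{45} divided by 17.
2

By Fermat's Little Theorem, a^(p-1) ≡ 1 (mod p) for prime p and gcd(a, p) = 1
Here p = 17, so 15^16 ≡ 1 (mod 17)
We can reduce the exponent: 45 mod 16 = 13
So 15^45 ≡ 15^13 (mod 17)
Computing: 15^13 mod 17 = 2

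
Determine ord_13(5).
Powers of 5 mod 13: 5^1≡5, 5^2≡12, 5^3≡8, 5^4≡1. Order = 4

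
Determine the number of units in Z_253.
220

Prime factorization: 253 = 11 × 23
Using the formula φ(n) = n × Π(1 - 1/p) for each prime factor p:
φ(253) = 253 × (1 - 1/11) × (1 - 1/23)
φ(253) = 220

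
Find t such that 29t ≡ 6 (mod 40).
14

Since gcd(29, 40) = 1 divides 6, a solution exists.
Multiply both sides by the inverse of 29 mod 40:
  29^(-1) mod 40 = 29
  x ≡ 29 × 6 ≡ 174 ≡ 14 (mod 40)
Verification: 29 × 14 = 406 = 10 × 40 + 6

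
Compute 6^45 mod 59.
Using repeated squaring. 45 = 32 + 8 + 4 + 1 (binary 101101). Repeated squaring mod 59: 6^1 ≡ 6; 6^2 ≡ 6² = 36 ≡ 36; 6^4 ≡ 36² = 1296 ≡ 57; 6^8 ≡ 57² = 3249 ≡ 4; 6^16 ≡ 4² = 16 ≡ 16; 6^32 ≡ 16² = 256 ≡ 20. Multiply: 6^45 = 6^32 × 6^8 × 6^4 × 6^1 ≡ 20 × 4 × 57 × 6 (mod 59): 20 × 4 = 80 ≡ 21; 21 × 57 = 1197 ≡ 17; 17 × 6 = 102 ≡ 43. So 6^45 ≡ 43 (mod 59).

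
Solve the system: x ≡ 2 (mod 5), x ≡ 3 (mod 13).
M = 5 × 13 = 65. M₁ = 13, y₁ ≡ 2 (mod 5). M₂ = 5, y₂ ≡ 8 (mod 13). x = 2×13×2 + 3×5×8 ≡ 42 (mod 65)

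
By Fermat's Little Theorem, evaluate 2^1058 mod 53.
By Fermat: 2^{52} ≡ 1 (mod 53). 1058 ≡ 18 (mod 52). So 2^{1058} ≡ 2^{18} ≡ 6 (mod 53)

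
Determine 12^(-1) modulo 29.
12^(-1) ≡ 17 (mod 29). Verification: 12 × 17 = 204 ≡ 1 (mod 29)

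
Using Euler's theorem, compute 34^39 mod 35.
By Euler: 34^{24} ≡ 1 (mod 35) since gcd(34, 35) = 1. 39 = 1×24 + 15. So 34^{39} ≡ 34^{15} ≡ 34 (mod 35)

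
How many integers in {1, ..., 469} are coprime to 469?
396

Prime factorization: 469 = 7 × 67
Using the formula φ(n) = n × Π(1 - 1/p) for each prime factor p:
φ(469) = 469 × (1 - 1/7) × (1 - 1/67)
φ(469) = 396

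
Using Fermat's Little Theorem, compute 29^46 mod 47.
By Fermat's Little Theorem, 29^{46} ≡ 1 (mod 47) since 47 is prime and gcd(29, 47) = 1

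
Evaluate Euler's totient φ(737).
660

Prime factorization: 737 = 11 × 67
Using the formula φ(n) = n × Π(1 - 1/p) for each prime factor p:
φ(737) = 737 × (1 - 1/11) × (1 - 1/67)
φ(737) = 660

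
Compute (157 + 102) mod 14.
7

(157 + 102) = 259
259 mod 14 = 7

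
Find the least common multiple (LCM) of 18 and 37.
666

First find GCD(18, 37) using the Euclidean algorithm:
18 = 0 × 37 + 18
37 = 2 × 18 + 1
18 = 18 × 1 + 0
GCD(18, 37) = 1

LCM formula: LCM(a, b) = (a × b) / GCD(a, b)
LCM(18, 37) = (18 × 37) / 1
LCM(18, 37) = 666 / 1
LCM(18, 37) = 666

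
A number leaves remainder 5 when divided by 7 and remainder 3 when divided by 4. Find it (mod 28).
M = 7 × 4 = 28. M₁ = 4, y₁ ≡ 2 (mod 7). M₂ = 7, y₂ ≡ 3 (mod 4). x = 5×4×2 + 3×7×3 ≡ 19 (mod 28)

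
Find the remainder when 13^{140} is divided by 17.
By Fermat: 13^{16} ≡ 1 (mod 17). 140 = 8×16 + 12. So 13^{140} ≡ 13^{12} ≡ 1 (mod 17)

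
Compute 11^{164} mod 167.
98

Using successive squaring:
Binary expansion of 164: 10100100
Powers of 11 mod 167 (each is the square of the previous):
  11^1 ≡ 11 (mod 167)
  11^2 ≡ 11² = 121 ≡ 121 (mod 167)
  11^4 ≡ 121² = 14641 ≡ 112 (mod 167)
  11^8 ≡ 112² = 12544 ≡ 19 (mod 167)
  11^16 ≡ 19² = 361 ≡ 27 (mod 167)
  11^32 ≡ 27² = 729 ≡ 61 (mod 167)
  11^64 ≡ 61² = 3721 ≡ 47 (mod 167)
  11^128 ≡ 47² = 2209 ≡ 38 (mod 167)
164 = 128 + 32 + 4, so 11^164 = 11^128 × 11^32 × 11^4 ≡ 38 × 61 × 112 (mod 167)
Multiplying step by step:
  38 × 61 = 2318 ≡ 147 (mod 167)
  147 × 112 = 16464 ≡ 98 (mod 167)
Result: 11^164 ≡ 98 (mod 167)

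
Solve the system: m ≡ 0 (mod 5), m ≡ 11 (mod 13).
M = 5 × 13 = 65. M₁ = 13, y₁ ≡ 2 (mod 5). M₂ = 5, y₂ ≡ 8 (mod 13). m = 0×13×2 + 11×5×8 ≡ 50 (mod 65)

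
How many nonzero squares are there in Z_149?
For prime 149, there are (p-1)/2 = (149-1)/2 = 74 quadratic residues (excluding 0).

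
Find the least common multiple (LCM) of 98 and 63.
882

First find GCD(98, 63) using the Euclidean algorithm:
98 = 1 × 63 + 35
63 = 1 × 35 + 28
35 = 1 × 28 + 7
28 = 4 × 7 + 0
GCD(98, 63) = 7

LCM formula: LCM(a, b) = (a × b) / GCD(a, b)
LCM(98, 63) = (98 × 63) / 7
LCM(98, 63) = 6174 / 7
LCM(98, 63) = 882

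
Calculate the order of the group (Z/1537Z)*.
1456

Prime factorization: 1537 = 29 × 53
Using the formula φ(n) = n × Π(1 - 1/p) for each prime factor p:
φ(1537) = 1537 × (1 - 1/29) × (1 - 1/53)
φ(1537) = 1456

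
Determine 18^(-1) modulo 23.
18^(-1) ≡ 9 (mod 23). Verification: 18 × 9 = 162 ≡ 1 (mod 23)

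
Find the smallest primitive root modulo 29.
2

A primitive root g modulo p has order p-1 = 28
Prime divisors of 28: [2, 7]
g is a primitive root iff g^(28/q) ≢ 1 (mod 29) for each prime divisor q
Testing small values:
  g = 2: 2^14 ≡ 28, 2^4 ≡ 16 (mod 29) → none is 1, primitive root!
The smallest primitive root is 2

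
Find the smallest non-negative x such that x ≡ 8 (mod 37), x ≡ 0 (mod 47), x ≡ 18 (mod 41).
9776

Using the Chinese Remainder Theorem:
M = product of moduli = 71299
For equation 1: M_1 = 1927, 1927 ≡ 3 (mod 37), inverse of 1927 mod 37 is 25 (check: 3 × 25 = 75 ≡ 1 (mod 37))
For equation 2: M_2 = 1517, 1517 ≡ 13 (mod 47), inverse of 1517 mod 47 is 29 (check: 13 × 29 = 377 ≡ 1 (mod 47))
For equation 3: M_3 = 1739, 1739 ≡ 17 (mod 41), inverse of 1739 mod 41 is 29 (check: 17 × 29 = 493 ≡ 1 (mod 41))
Combine: x ≡ Σ r_i×M_i×(M_i⁻¹ mod m_i) = 8×1927×25 + 0×1517×29 + 18×1739×29 = 385400 + 0 + 907758 = 1293158
1293158 mod 71299 = 9776
x ≡ 9776 (mod 71299)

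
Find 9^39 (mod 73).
Using repeated squaring. 39 = 32 + 4 + 2 + 1 (binary 100111). Repeated squaring mod 73: 9^1 ≡ 9; 9^2 ≡ 9² = 81 ≡ 8; 9^4 ≡ 8² = 64 ≡ 64; 9^8 ≡ 64² = 4096 ≡ 8; 9^16 ≡ 8² = 64 ≡ 64; 9^32 ≡ 64² = 4096 ≡ 8. Multiply: 9^39 = 9^32 × 9^4 × 9^2 × 9^1 ≡ 8 × 64 × 8 × 9 (mod 73): 8 × 64 = 512 ≡ 1; 1 × 8 = 8 ≡ 8; 8 × 9 = 72 ≡ 72. So 9^39 ≡ 72 (mod 73).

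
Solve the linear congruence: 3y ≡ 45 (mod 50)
15

Since gcd(3, 50) = 1 divides 45, a solution exists.
Multiply both sides by the inverse of 3 mod 50:
  3^(-1) mod 50 = 17
  x ≡ 17 × 45 ≡ 765 ≡ 15 (mod 50)
Verification: 3 × 15 = 45 = 0 × 50 + 45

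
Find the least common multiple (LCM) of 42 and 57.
798

First find GCD(42, 57) using the Euclidean algorithm:
42 = 0 × 57 + 42
57 = 1 × 42 + 15
42 = 2 × 15 + 12
15 = 1 × 12 + 3
12 = 4 × 3 + 0
GCD(42, 57) = 3

LCM formula: LCM(a, b) = (a × b) / GCD(a, b)
LCM(42, 57) = (42 × 57) / 3
LCM(42, 57) = 2394 / 3
LCM(42, 57) = 798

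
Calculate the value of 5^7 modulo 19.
7 = 4 + 2 + 1 (binary 111). Repeated squaring mod 19: 5^1 ≡ 5; 5^2 ≡ 5² = 25 ≡ 6; 5^4 ≡ 6² = 36 ≡ 17. Multiply: 5^7 = 5^4 × 5^2 × 5^1 ≡ 17 × 6 × 5 (mod 19): 17 × 6 = 102 ≡ 7; 7 × 5 = 35 ≡ 16. So 5^7 ≡ 16 (mod 19).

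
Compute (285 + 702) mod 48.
27

(285 + 702) = 987
987 mod 48 = 27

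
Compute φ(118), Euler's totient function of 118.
58

Prime factorization: 118 = 2 × 59
Using the formula φ(n) = n × Π(1 - 1/p) for each prime factor p:
φ(118) = 118 × (1 - 1/2) × (1 - 1/59)
φ(118) = 58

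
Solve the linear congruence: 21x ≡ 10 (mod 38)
24

Since gcd(21, 38) = 1 divides 10, a solution exists.
Multiply both sides by the inverse of 21 mod 38:
  21^(-1) mod 38 = 29
  x ≡ 29 × 10 ≡ 290 ≡ 24 (mod 38)
Verification: 21 × 24 = 504 = 13 × 38 + 10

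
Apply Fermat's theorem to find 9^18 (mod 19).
By Fermat's Little Theorem, 9^{18} ≡ 1 (mod 19) since 19 is prime and gcd(9, 19) = 1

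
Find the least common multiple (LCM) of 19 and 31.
589

First find GCD(19, 31) using the Euclidean algorithm:
19 = 0 × 31 + 19
31 = 1 × 19 + 12
19 = 1 × 12 + 7
12 = 1 × 7 + 5
7 = 1 × 5 + 2
5 = 2 × 2 + 1
2 = 2 × 1 + 0
GCD(19, 31) = 1

LCM formula: LCM(a, b) = (a × b) / GCD(a, b)
LCM(19, 31) = (19 × 31) / 1
LCM(19, 31) = 589 / 1
LCM(19, 31) = 589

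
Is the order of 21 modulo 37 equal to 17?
No, the actual order is 18, not 17.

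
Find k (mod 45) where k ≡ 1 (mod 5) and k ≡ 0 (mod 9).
M = 5 × 9 = 45. M₁ = 9, y₁ ≡ 4 (mod 5). M₂ = 5, y₂ ≡ 2 (mod 9). k = 1×9×4 + 0×5×2 ≡ 36 (mod 45)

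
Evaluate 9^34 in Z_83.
Using repeated squaring. 34 = 32 + 2 (binary 100010). Repeated squaring mod 83: 9^1 ≡ 9; 9^2 ≡ 9² = 81 ≡ 81; 9^4 ≡ 81² = 6561 ≡ 4; 9^8 ≡ 4² = 16 ≡ 16; 9^16 ≡ 16² = 256 ≡ 7; 9^32 ≡ 7² = 49 ≡ 49. Multiply: 9^34 = 9^32 × 9^2 ≡ 49 × 81 (mod 83): 49 × 81 = 3969 ≡ 68. So 9^34 ≡ 68 (mod 83).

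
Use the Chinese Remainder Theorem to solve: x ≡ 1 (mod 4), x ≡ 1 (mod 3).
M = 4 × 3 = 12. M₁ = 3, y₁ ≡ 3 (mod 4). M₂ = 4, y₂ ≡ 1 (mod 3). x = 1×3×3 + 1×4×1 ≡ 1 (mod 12)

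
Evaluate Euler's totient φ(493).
448

Prime factorization: 493 = 17 × 29
Using the formula φ(n) = n × Π(1 - 1/p) for each prime factor p:
φ(493) = 493 × (1 - 1/17) × (1 - 1/29)
φ(493) = 448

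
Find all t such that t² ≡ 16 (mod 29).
The square roots of 16 mod 29 are 25 and 4. Verify: 25² = 625 ≡ 16 (mod 29)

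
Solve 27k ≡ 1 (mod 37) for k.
27^(-1) ≡ 11 (mod 37). Verification: 27 × 11 = 297 ≡ 1 (mod 37)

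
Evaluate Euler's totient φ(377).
336

Prime factorization: 377 = 13 × 29
Using the formula φ(n) = n × Π(1 - 1/p) for each prime factor p:
φ(377) = 377 × (1 - 1/13) × (1 - 1/29)
φ(377) = 336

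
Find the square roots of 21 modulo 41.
The square roots of 21 mod 41 are 12 and 29. Verify: 12² = 144 ≡ 21 (mod 41)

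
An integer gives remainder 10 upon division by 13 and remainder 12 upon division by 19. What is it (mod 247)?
M = 13 × 19 = 247. M₁ = 19, y₁ ≡ 11 (mod 13). M₂ = 13, y₂ ≡ 3 (mod 19). x = 10×19×11 + 12×13×3 ≡ 88 (mod 247). The smallest positive such number is 88.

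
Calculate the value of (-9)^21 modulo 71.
Using repeated squaring. (-9) ≡ 62 (mod 71). 21 = 16 + 4 + 1 (binary 10101). Repeated squaring mod 71: 62^1 ≡ 62; 62^2 ≡ 62² = 3844 ≡ 10; 62^4 ≡ 10² = 100 ≡ 29; 62^8 ≡ 29² = 841 ≡ 60; 62^16 ≡ 60² = 3600 ≡ 50. Multiply: (-9)^21 ≡ 62^16 × 62^4 × 62^1 ≡ 50 × 29 × 62 (mod 71): 50 × 29 = 1450 ≡ 30; 30 × 62 = 1860 ≡ 14. So (-9)^21 ≡ 14 (mod 71).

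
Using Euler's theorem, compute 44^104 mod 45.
By Euler: 44^{24} ≡ 1 (mod 45) since gcd(44, 45) = 1. 104 = 4×24 + 8. So 44^{104} ≡ 44^{8} ≡ 1 (mod 45)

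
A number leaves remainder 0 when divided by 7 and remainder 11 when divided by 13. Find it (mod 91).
M = 7 × 13 = 91. M₁ = 13, y₁ ≡ 6 (mod 7). M₂ = 7, y₂ ≡ 2 (mod 13). k = 0×13×6 + 11×7×2 ≡ 63 (mod 91)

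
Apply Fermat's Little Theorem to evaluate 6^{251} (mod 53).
29

By Fermat's Little Theorem, a^(p-1) ≡ 1 (mod p) for prime p and gcd(a, p) = 1
Here p = 53, so 6^52 ≡ 1 (mod 53)
We can reduce the exponent: 251 mod 52 = 43
So 6^251 ≡ 6^43 (mod 53)
Computing: 6^43 mod 53 = 29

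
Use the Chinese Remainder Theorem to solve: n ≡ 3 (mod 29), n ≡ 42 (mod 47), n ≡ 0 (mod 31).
31062

Using the Chinese Remainder Theorem:
M = product of moduli = 42253
For equation 1: M_1 = 1457, 1457 ≡ 7 (mod 29), inverse of 1457 mod 29 is 25 (check: 7 × 25 = 175 ≡ 1 (mod 29))
For equation 2: M_2 = 899, 899 ≡ 6 (mod 47), inverse of 899 mod 47 is 8 (check: 6 × 8 = 48 ≡ 1 (mod 47))
For equation 3: M_3 = 1363, 1363 ≡ 30 (mod 31), inverse of 1363 mod 31 is 30 (check: 30 × 30 = 900 ≡ 1 (mod 31))
Combine: n ≡ Σ r_i×M_i×(M_i⁻¹ mod m_i) = 3×1457×25 + 42×899×8 + 0×1363×30 = 109275 + 302064 + 0 = 411339
411339 mod 42253 = 31062
n ≡ 31062 (mod 42253)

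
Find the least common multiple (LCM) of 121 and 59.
7139

First find GCD(121, 59) using the Euclidean algorithm:
121 = 2 × 59 + 3
59 = 19 × 3 + 2
3 = 1 × 2 + 1
2 = 2 × 1 + 0
GCD(121, 59) = 1

LCM formula: LCM(a, b) = (a × b) / GCD(a, b)
LCM(121, 59) = (121 × 59) / 1
LCM(121, 59) = 7139 / 1
LCM(121, 59) = 7139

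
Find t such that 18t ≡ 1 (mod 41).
18^(-1) ≡ 16 (mod 41). Verification: 18 × 16 = 288 ≡ 1 (mod 41)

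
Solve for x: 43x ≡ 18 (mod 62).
48

Since gcd(43, 62) = 1 divides 18, a solution exists.
Multiply both sides by the inverse of 43 mod 62:
  43^(-1) mod 62 = 13
  x ≡ 13 × 18 ≡ 234 ≡ 48 (mod 62)
Verification: 43 × 48 = 2064 = 33 × 62 + 18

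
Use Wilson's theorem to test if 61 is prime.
(60)! mod 61 = 60. Since 60 ≡ -1 (mod 61), 61 is prime.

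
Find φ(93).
60

Prime factorization: 93 = 3 × 31
Using the formula φ(n) = n × Π(1 - 1/p) for each prime factor p:
φ(93) = 93 × (1 - 1/3) × (1 - 1/31)
φ(93) = 60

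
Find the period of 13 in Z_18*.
Powers of 13 mod 18: 13^1≡13, 13^2≡7, 13^3≡1. Order = 3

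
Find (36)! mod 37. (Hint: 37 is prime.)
By Wilson's theorem, (36)! ≡ -1 ≡ 36 (mod 37)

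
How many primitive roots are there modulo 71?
24

The number of primitive roots modulo p is φ(p-1) = φ(70)
φ(70) = 24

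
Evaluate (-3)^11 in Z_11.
Using Fermat: (-3)^{10} ≡ 1 (mod 11). 11 ≡ 1 (mod 10). So (-3)^{11} ≡ (-3)^{1} ≡ 8 (mod 11)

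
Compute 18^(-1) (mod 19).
18^(-1) ≡ 18 (mod 19). Verification: 18 × 18 = 324 ≡ 1 (mod 19)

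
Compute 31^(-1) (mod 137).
31^(-1) ≡ 84 (mod 137). Verification: 31 × 84 = 2604 ≡ 1 (mod 137)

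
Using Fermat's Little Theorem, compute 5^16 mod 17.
By Fermat's Little Theorem, 5^{16} ≡ 1 (mod 17) since 17 is prime and gcd(5, 17) = 1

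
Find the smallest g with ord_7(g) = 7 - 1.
p - 1 = 6 has prime divisors 2, 3. h is a primitive root mod 7 iff h^(6/q) ≢ 1 (mod 7) for each such q.
h = 2: 2^3 ≡ 1, 2^2 ≡ 4 (mod 7); 2^3 ≡ 1, so not a primitive root.
h = 3: 3^3 ≡ 6, 3^2 ≡ 2 (mod 7); none is 1, so 3 has order 6 and is a primitive root.
The smallest primitive root mod 7 is g = 3.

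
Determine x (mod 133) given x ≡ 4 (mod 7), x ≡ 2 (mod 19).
116

Using the Chinese Remainder Theorem:
M = product of moduli = 133
For equation 1: M_1 = 19, 19 ≡ 5 (mod 7), inverse of 19 mod 7 is 3 (check: 5 × 3 = 15 ≡ 1 (mod 7))
For equation 2: M_2 = 7, 7 ≡ 7 (mod 19), inverse of 7 mod 19 is 11 (check: 7 × 11 = 77 ≡ 1 (mod 19))
Combine: x ≡ Σ r_i×M_i×(M_i⁻¹ mod m_i) = 4×19×3 + 2×7×11 = 228 + 154 = 382
382 mod 133 = 116
x ≡ 116 (mod 133)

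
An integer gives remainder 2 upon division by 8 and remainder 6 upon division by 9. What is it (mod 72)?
M = 8 × 9 = 72. M₁ = 9, y₁ ≡ 1 (mod 8). M₂ = 8, y₂ ≡ 8 (mod 9). n = 2×9×1 + 6×8×8 ≡ 42 (mod 72). The smallest positive such number is 42.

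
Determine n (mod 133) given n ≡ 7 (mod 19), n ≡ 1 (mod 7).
64

Using the Chinese Remainder Theorem:
M = product of moduli = 133
For equation 1: M_1 = 7, 7 ≡ 7 (mod 19), inverse of 7 mod 19 is 11 (check: 7 × 11 = 77 ≡ 1 (mod 19))
For equation 2: M_2 = 19, 19 ≡ 5 (mod 7), inverse of 19 mod 7 is 3 (check: 5 × 3 = 15 ≡ 1 (mod 7))
Combine: n ≡ Σ r_i×M_i×(M_i⁻¹ mod m_i) = 7×7×11 + 1×19×3 = 539 + 57 = 596
596 mod 133 = 64
n ≡ 64 (mod 133)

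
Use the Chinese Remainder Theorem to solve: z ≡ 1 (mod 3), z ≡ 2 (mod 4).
M = 3 × 4 = 12. M₁ = 4, y₁ ≡ 1 (mod 3). M₂ = 3, y₂ ≡ 3 (mod 4). z = 1×4×1 + 2×3×3 ≡ 10 (mod 12)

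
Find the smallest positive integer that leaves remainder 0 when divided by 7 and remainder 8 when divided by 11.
M = 7 × 11 = 77. M₁ = 11, y₁ ≡ 2 (mod 7). M₂ = 7, y₂ ≡ 8 (mod 11). r = 0×11×2 + 8×7×8 ≡ 63 (mod 77). The smallest positive such number is 63.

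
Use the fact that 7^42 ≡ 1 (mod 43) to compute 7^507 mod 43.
By Fermat: 7^{42} ≡ 1 (mod 43). 507 ≡ 3 (mod 42). So 7^{507} ≡ 7^{3} ≡ 42 (mod 43)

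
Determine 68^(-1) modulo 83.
68^(-1) ≡ 11 (mod 83). Verification: 68 × 11 = 748 ≡ 1 (mod 83)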